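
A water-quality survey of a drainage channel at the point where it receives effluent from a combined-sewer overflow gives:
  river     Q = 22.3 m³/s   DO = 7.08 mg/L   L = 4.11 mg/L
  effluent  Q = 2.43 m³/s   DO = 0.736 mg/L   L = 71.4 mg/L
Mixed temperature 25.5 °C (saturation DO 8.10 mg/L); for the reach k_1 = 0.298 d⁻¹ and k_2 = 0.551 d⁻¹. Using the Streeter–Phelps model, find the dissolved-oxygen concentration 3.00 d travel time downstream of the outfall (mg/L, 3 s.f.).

Mixed DO = (22.3×7.08 + 2.43×0.736)/(22.3+2.43) = 159.7/24.73 = 6.457 mg/L.
Mixed L₀ = (22.3×4.11 + 2.43×71.4)/(24.73) = 265.2/24.73 = 10.72 mg/L.
Initial deficit D₀ = C_s − DO₀ = 8.10 − 6.457 = 1.643 mg/L.
D(3.00) = [0.298×10.72/(0.551−0.298)](e^(−0.298×3.00) − e^(−0.551×3.00)) + 1.643 e^(−0.551×3.00)
= 12.63 × (0.4090 − 0.1915) + 1.643 × 0.1915 = 3.062 mg/L.
DO = 8.10 − 3.062 = 5.038 mg/L.

DO ≈ 5.04 mg/L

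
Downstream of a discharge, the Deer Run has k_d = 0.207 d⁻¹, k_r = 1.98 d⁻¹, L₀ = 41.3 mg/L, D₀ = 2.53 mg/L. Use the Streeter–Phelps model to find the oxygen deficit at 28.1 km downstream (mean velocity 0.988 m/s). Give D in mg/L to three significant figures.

Travel time t = x/v = 28.1 km / (0.988 m/s) = 28100 m / 0.988 m/s = 28440 s = 0.3292 d.
k_d L₀/(k_r−k_d) = 0.207×41.3/(1.98−0.207) = 8.549/1.773 = 4.822 mg/L.
e^(−k_d t) = e^(−0.207×0.3292) = 0.9341; e^(−k_r t) = e^(−1.98×0.3292) = 0.5211.
D = 4.822 × (0.9341 − 0.5211) + 2.53 × 0.5211 = 1.991 + 1.318 = 3.310 mg/L.

D ≈ 3.31 mg/L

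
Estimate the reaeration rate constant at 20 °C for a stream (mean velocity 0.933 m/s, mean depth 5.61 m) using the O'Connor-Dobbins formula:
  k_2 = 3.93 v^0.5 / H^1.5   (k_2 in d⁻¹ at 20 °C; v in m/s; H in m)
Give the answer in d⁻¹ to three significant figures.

k_2 = 3.93 × 0.933^0.5 / 5.61^1.5 = 3.93 × 0.9659 / 13.29 = 0.2857 d⁻¹.

k_2 ≈ 0.286 d⁻¹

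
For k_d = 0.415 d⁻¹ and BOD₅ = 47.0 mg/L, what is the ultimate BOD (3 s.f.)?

BOD₅ = L₀(1 − e^(−5k_d)) ⇒ L₀ = BOD₅ / (1 − e^(−5×0.415))
= 47.0 / (1 − 0.1256) = 47.0 / 0.8744 = 53.75 mg/L.

L₀ ≈ 53.7 mg/L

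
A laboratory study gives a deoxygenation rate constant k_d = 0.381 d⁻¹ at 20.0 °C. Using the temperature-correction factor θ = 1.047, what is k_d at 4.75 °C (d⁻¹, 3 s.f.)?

k_d(T₂) = k_d(T₁) · θ^(T₂−T₁) = 0.381 × 1.047^(4.75−20.0)
= 0.381 × 1.047^-15.2 = 0.381 × 0.4964 = 0.1891 d⁻¹.

k_d ≈ 0.189 d⁻¹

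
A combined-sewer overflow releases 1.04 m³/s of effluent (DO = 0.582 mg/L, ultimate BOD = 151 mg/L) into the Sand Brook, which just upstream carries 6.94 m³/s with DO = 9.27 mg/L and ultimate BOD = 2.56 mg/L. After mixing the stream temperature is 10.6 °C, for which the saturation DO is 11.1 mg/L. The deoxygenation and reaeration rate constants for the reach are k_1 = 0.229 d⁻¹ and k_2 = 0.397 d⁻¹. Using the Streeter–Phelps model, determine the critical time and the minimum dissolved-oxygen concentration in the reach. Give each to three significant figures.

t_c ≈ 2.65 d; minimum DO ≈ 4.22 mg/L

Mixed DO = (6.94×9.27 + 1.04×0.582)/(6.94+1.04) = 64.94/7.980 = 8.138 mg/L.
Mixed L₀ = (6.94×2.56 + 1.04×151)/(7.980) = 174.8/7.980 = 21.91 mg/L.
Initial deficit D₀ = C_s − DO₀ = 11.1 − 8.138 = 2.962 mg/L.
t_c = (1/0.1680) ln[(0.397/0.229)(1 − 2.962×0.1680/(0.229×21.91))] = 5.952 × ln(1.562) = 2.653 d.
D_c = (0.229/0.397) × 21.91 × e^(−0.229×2.653) = 0.5768 × 21.91 × 0.5447 = 6.882 mg/L.
Minimum DO = 11.1 − 6.882 = 4.218 mg/L.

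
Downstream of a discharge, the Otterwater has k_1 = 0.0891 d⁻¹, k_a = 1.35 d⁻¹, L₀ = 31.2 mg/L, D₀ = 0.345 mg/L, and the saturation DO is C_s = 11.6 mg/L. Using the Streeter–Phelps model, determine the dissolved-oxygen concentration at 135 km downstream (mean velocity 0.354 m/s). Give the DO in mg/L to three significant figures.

Travel time t = x/v = 135 km / (0.354 m/s) = 135000 m / 0.354 m/s = 381400 s = 4.414 d.
k_1 L₀/(k_a−k_1) = 0.0891×31.2/(1.35−0.0891) = 2.780/1.261 = 2.205 mg/L.
e^(−k_1 t) = e^(−0.0891×4.414) = 0.6748; e^(−k_a t) = e^(−1.35×4.414) = 0.002583.
D = 2.205 × (0.6748 − 0.002583) + 0.345 × 0.002583 = 1.482 + 0.0008912 = 1.483 mg/L.
DO = C_s − D = 11.6 − 1.483 = 10.12 mg/L.

DO ≈ 10.1 mg/L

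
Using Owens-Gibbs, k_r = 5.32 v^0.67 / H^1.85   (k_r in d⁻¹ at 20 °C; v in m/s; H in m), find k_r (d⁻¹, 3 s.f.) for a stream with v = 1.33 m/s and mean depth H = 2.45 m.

k_r = 5.32 × 1.33^0.67 / 2.45^1.85 = 5.32 × 1.211 / 5.248 = 1.227 d⁻¹.

k_r ≈ 1.23 d⁻¹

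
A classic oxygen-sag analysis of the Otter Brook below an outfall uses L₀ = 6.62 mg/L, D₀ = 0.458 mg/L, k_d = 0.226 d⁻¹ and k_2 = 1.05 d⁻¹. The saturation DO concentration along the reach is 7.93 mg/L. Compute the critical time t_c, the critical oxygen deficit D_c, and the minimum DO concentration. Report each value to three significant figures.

t_c ≈ 1.51 d; D_c ≈ 1.01 mg/L; min DO ≈ 6.92 mg/L

At the critical point dD/dt = 0, so k_d L₀ e^(−k_d t) = k_2 D. Substituting D(t) from the Streeter–Phelps equation and solving for t gives
t_c = ln[(k_2/k_d)(1 − D₀(k_2−k_d)/(k_d L₀))] / (k_2−k_d).
Here k_2−k_d = 0.8240 d⁻¹ and 1 − D₀(k_2−k_d)/(k_d L₀) = 1 − 0.458×0.8240/(0.226×6.62) = 0.7478, so
t_c = ln(4.646 × 0.7478) / 0.8240 = 1.245 / 0.8240 = 1.511 d.
L(t_c) = L₀ e^(−k_d t_c) = 6.62 × 0.7107 = 4.705 mg/L, and at the critical point k_2 D_c = k_d L, so D_c = (0.226/1.05) × 4.705 = 1.013 mg/L.
Minimum DO = C_s − D_c = 7.93 − 1.013 = 6.917 mg/L.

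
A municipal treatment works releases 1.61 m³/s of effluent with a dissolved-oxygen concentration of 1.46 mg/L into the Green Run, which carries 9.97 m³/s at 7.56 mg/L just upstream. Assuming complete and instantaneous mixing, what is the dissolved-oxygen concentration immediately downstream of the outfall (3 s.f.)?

6.71 mg/L

Flow-weighted mixing: C = (Q_r C_r + Q_w C_w)/(Q_r + Q_w)
= (9.97×7.56 + 1.61×1.46)/(9.97 + 1.61) = 77.72/11.58 = 6.712 mg/L.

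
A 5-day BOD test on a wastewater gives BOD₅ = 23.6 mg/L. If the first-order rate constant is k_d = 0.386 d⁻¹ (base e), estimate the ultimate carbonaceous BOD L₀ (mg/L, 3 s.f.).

L₀ ≈ 27.6 mg/L

BOD₅ = L₀(1 − e^(−5k_d)) ⇒ L₀ = BOD₅ / (1 − e^(−5×0.386))
= 23.6 / (1 − 0.1451) = 23.6 / 0.8549 = 27.61 mg/L.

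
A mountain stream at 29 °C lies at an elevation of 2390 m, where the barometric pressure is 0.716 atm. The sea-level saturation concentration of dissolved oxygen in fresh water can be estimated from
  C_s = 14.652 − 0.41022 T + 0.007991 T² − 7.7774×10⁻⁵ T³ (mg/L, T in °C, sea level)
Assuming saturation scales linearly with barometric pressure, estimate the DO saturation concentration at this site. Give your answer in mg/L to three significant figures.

At sea level: C_s = 14.652 − 0.41022×29 + 0.007991×29² − 7.7774×10⁻⁵×29³ = 7.579 mg/L.
Pressure correction: C_s' = 7.579 × 0.716 = 5.427 mg/L.

C_s ≈ 5.43 mg/L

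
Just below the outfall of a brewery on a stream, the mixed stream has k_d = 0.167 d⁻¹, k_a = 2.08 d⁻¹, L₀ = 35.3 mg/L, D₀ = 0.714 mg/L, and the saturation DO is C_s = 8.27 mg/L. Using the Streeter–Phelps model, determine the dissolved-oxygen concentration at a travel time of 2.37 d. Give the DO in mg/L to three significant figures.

DO ≈ 6.21 mg/L

k_d L₀/(k_a−k_d) = 0.167×35.3/(2.08−0.167) = 5.895/1.913 = 3.082 mg/L.
e^(−k_d t) = e^(−0.167×2.370) = 0.6731; e^(−k_a t) = e^(−2.08×2.370) = 0.007229.
D = 3.082 × (0.6731 − 0.007229) + 0.714 × 0.007229 = 2.052 + 0.005162 = 2.057 mg/L.
DO = C_s − D = 8.27 − 2.057 = 6.213 mg/L.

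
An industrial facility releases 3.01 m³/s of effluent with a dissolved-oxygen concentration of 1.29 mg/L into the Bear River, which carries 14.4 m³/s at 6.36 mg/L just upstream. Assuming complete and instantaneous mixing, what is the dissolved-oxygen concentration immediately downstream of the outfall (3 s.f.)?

5.48 mg/L

Flow-weighted mixing: C = (Q_r C_r + Q_w C_w)/(Q_r + Q_w)
= (14.4×6.36 + 3.01×1.29)/(14.4 + 3.01) = 95.47/17.41 = 5.483 mg/L.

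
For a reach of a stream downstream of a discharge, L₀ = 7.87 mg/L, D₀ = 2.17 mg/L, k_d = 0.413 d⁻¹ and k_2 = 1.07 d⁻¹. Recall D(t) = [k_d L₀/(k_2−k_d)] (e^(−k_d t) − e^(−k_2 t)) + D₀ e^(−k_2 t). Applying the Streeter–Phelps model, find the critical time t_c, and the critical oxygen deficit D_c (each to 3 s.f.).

t_c = [1/(k_2−k_d)] ln[(k_2/k_d)(1 − D₀(k_2−k_d)/(k_d L₀))]
= [1/(1.07−0.413)] ln[(1.07/0.413)(1 − 2.17×0.6570/(0.413×7.87))]
= (1/0.6570) ln[2.591 × 0.5614] = 1.522 × ln(1.454) = 1.522 × 0.3746 = 0.5701 d.
L(t_c) = L₀ e^(−k_d t_c) = 7.87 × 0.7902 = 6.219 mg/L, and at the critical point k_2 D_c = k_d L, so D_c = (0.413/1.07) × 6.219 = 2.400 mg/L.

t_c ≈ 0.570 d; D_c ≈ 2.40 mg/L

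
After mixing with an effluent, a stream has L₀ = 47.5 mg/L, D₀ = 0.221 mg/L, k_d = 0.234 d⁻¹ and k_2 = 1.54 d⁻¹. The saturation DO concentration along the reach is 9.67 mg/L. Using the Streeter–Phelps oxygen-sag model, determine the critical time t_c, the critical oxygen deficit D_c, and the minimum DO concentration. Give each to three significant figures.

t_c ≈ 1.42 d; D_c ≈ 5.17 mg/L; min DO ≈ 4.50 mg/L

With k_2/k_d = 6.581 and 1 − D₀(k_2−k_d)/(k_d L₀) = 0.9740,
t_c = ln(6.581 × 0.9740) / (1.54 − 0.234) = ln(6.410) / 1.306 = 1.858/1.306 = 1.423 d.
L(t_c) = L₀ e^(−k_d t_c) = 47.5 × 0.7169 = 34.05 mg/L, and at the critical point k_2 D_c = k_d L, so D_c = (0.234/1.54) × 34.05 = 5.174 mg/L.
Minimum DO = C_s − D_c = 9.67 − 5.174 = 4.496 mg/L.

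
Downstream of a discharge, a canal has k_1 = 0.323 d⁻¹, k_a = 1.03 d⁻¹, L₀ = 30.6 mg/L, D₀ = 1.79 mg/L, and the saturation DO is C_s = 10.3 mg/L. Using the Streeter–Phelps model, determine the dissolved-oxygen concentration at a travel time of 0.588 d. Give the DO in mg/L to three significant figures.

k_1 L₀/(k_a−k_1) = 0.323×30.6/(1.03−0.323) = 9.884/0.7070 = 13.98 mg/L.
e^(−k_1 t) = e^(−0.323×0.5880) = 0.8270; e^(−k_a t) = e^(−1.03×0.5880) = 0.5457.
D = 13.98 × (0.8270 − 0.5457) + 1.79 × 0.5457 = 3.933 + 0.9768 = 4.909 mg/L.
DO = C_s − D = 10.3 − 4.909 = 5.391 mg/L.

DO ≈ 5.39 mg/L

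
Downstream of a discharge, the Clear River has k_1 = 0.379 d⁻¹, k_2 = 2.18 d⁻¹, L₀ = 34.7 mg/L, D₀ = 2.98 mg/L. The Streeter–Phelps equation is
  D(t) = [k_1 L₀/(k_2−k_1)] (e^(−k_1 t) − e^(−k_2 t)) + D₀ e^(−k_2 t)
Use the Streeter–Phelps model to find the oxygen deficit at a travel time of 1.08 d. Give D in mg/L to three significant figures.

k_1 L₀/(k_2−k_1) = 0.379×34.7/(2.18−0.379) = 13.15/1.801 = 7.302 mg/L.
e^(−k_1 t) = e^(−0.379×1.080) = 0.6641; e^(−k_2 t) = e^(−2.18×1.080) = 0.09495.
D = 7.302 × (0.6641 − 0.09495) + 2.98 × 0.09495 = 4.156 + 0.2830 = 4.439 mg/L.

D ≈ 4.44 mg/L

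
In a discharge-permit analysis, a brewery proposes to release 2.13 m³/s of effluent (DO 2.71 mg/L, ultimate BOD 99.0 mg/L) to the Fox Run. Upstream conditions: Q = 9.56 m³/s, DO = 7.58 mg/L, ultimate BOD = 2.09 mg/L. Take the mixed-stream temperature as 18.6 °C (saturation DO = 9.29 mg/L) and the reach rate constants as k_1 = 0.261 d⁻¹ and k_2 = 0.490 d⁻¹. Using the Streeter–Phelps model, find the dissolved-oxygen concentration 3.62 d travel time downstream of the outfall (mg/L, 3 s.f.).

DO ≈ 3.92 mg/L

Mixed DO = (9.56×7.58 + 2.13×2.71)/(9.56+2.13) = 78.24/11.69 = 6.693 mg/L.
Mixed L₀ = (9.56×2.09 + 2.13×99.0)/(11.69) = 230.9/11.69 = 19.75 mg/L.
Initial deficit D₀ = C_s − DO₀ = 9.29 − 6.693 = 2.597 mg/L.
D(3.62) = [0.261×19.75/(0.490−0.261)](e^(−0.261×3.62) − e^(−0.490×3.62)) + 2.597 e^(−0.490×3.62)
= 22.51 × (0.3887 − 0.1697) + 2.597 × 0.1697 = 5.371 mg/L.
DO = 9.29 − 5.371 = 3.919 mg/L.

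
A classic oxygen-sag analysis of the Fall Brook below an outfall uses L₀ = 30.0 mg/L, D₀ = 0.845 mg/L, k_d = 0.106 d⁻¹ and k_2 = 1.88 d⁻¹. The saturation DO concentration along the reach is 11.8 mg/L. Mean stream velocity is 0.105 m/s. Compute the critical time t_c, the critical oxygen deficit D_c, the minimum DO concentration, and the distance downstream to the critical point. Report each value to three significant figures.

t_c = [1/(k_2−k_d)] ln[(k_2/k_d)(1 − D₀(k_2−k_d)/(k_d L₀))]
= [1/(1.88−0.106)] ln[(1.88/0.106)(1 − 0.845×1.774/(0.106×30.0))]
= (1/1.774) ln[17.74 × 0.5286] = 0.5637 × ln(9.375) = 0.5637 × 2.238 = 1.262 d.
L(t_c) = L₀ e^(−k_d t_c) = 30.0 × 0.8748 = 26.24 mg/L, and at the critical point k_2 D_c = k_d L, so D_c = (0.106/1.88) × 26.24 = 1.480 mg/L.
Minimum DO = C_s − D_c = 11.8 − 1.480 = 10.32 mg/L.
x_c = v t_c = 0.105 m/s × 1.262 d × 86400 s/d = 11450 m ≈ 11.4 km.

t_c ≈ 1.26 d; D_c ≈ 1.48 mg/L; min DO ≈ 10.3 mg/L; x_c ≈ 11.4 km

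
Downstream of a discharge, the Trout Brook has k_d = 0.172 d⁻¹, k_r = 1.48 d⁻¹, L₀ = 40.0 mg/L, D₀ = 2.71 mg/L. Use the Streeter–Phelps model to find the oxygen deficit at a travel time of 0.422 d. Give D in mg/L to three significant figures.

k_d L₀/(k_r−k_d) = 0.172×40.0/(1.48−0.172) = 6.880/1.308 = 5.260 mg/L.
e^(−k_d t) = e^(−0.172×0.4220) = 0.9300; e^(−k_r t) = e^(−1.48×0.4220) = 0.5355.
D = 5.260 × (0.9300 − 0.5355) + 2.71 × 0.5355 = 2.075 + 1.451 = 3.526 mg/L.

D ≈ 3.53 mg/L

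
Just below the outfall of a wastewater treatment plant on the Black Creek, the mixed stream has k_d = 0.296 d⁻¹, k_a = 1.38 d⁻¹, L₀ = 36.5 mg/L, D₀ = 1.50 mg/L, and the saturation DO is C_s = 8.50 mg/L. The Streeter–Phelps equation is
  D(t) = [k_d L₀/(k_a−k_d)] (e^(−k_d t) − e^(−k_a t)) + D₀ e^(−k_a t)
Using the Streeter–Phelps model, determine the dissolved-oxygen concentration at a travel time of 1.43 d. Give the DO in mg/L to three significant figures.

k_d L₀/(k_a−k_d) = 0.296×36.5/(1.38−0.296) = 10.80/1.084 = 9.967 mg/L.
e^(−k_d t) = e^(−0.296×1.430) = 0.6549; e^(−k_a t) = e^(−1.38×1.430) = 0.1390.
D = 9.967 × (0.6549 − 0.1390) + 1.50 × 0.1390 = 5.142 + 0.2085 = 5.350 mg/L.
DO = C_s − D = 8.50 − 5.350 = 3.150 mg/L.

DO ≈ 3.15 mg/L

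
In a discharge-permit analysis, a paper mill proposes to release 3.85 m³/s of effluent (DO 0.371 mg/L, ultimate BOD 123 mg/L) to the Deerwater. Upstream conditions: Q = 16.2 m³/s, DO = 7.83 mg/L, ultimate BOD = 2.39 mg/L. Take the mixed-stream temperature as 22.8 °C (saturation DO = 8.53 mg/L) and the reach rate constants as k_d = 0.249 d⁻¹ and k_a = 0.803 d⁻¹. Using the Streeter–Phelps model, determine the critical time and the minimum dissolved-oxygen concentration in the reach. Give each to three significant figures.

t_c ≈ 1.74 d; minimum DO ≈ 3.40 mg/L

Mixed DO = (16.2×7.83 + 3.85×0.371)/(16.2+3.85) = 128.3/20.05 = 6.398 mg/L.
Mixed L₀ = (16.2×2.39 + 3.85×123)/(20.05) = 512.3/20.05 = 25.55 mg/L.
Initial deficit D₀ = C_s − DO₀ = 8.53 − 6.398 = 2.132 mg/L.
t_c = (1/0.5540) ln[(0.803/0.249)(1 − 2.132×0.5540/(0.249×25.55))] = 1.805 × ln(2.626) = 1.743 d.
D_c = (0.249/0.803) × 25.55 × e^(−0.249×1.743) = 0.3101 × 25.55 × 0.6479 = 5.133 mg/L.
Minimum DO = 8.53 − 5.133 = 3.397 mg/L.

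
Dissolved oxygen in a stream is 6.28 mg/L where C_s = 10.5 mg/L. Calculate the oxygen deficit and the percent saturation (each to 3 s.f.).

D = C_s − C = 10.5 − 6.28 = 4.22 mg/L.
% saturation = 6.28/10.5 × 100 = 59.8 %.

D ≈ 4.22 mg/L; 59.8 % saturation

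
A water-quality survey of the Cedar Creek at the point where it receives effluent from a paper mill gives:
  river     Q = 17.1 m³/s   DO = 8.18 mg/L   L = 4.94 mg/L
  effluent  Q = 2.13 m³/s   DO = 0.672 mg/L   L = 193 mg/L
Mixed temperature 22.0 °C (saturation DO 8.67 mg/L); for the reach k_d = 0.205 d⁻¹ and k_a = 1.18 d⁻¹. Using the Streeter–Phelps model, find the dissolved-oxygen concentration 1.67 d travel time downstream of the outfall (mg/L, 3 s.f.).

Mixed DO = (17.1×8.18 + 2.13×0.672)/(17.1+2.13) = 141.3/19.23 = 7.348 mg/L.
Mixed L₀ = (17.1×4.94 + 2.13×193)/(19.23) = 495.6/19.23 = 25.77 mg/L.
Initial deficit D₀ = C_s − DO₀ = 8.67 − 7.348 = 1.322 mg/L.
D(1.67) = [0.205×25.77/(1.18−0.205)](e^(−0.205×1.67) − e^(−1.18×1.67)) + 1.322 e^(−1.18×1.67)
= 5.418 × (0.7101 − 0.1394) + 1.322 × 0.1394 = 3.277 mg/L.
DO = 8.67 − 3.277 = 5.393 mg/L.

DO ≈ 5.39 mg/L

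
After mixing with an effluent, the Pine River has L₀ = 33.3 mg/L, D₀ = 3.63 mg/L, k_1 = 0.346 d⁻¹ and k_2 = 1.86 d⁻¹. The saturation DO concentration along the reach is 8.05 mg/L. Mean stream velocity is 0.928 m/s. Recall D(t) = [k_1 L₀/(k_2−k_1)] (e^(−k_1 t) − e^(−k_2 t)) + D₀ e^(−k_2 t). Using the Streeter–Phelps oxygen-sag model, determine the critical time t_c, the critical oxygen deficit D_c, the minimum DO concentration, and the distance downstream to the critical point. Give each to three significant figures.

t_c ≈ 0.683 d; D_c ≈ 4.89 mg/L; min DO ≈ 3.16 mg/L; x_c ≈ 54.7 km

At the critical point dD/dt = 0, so k_1 L₀ e^(−k_1 t) = k_2 D. Substituting D(t) from the Streeter–Phelps equation and solving for t gives
t_c = ln[(k_2/k_1)(1 − D₀(k_2−k_1)/(k_1 L₀))] / (k_2−k_1).
Here k_2−k_1 = 1.514 d⁻¹ and 1 − D₀(k_2−k_1)/(k_1 L₀) = 1 − 3.63×1.514/(0.346×33.3) = 0.5230, so
t_c = ln(5.376 × 0.5230) / 1.514 = 1.034 / 1.514 = 0.6828 d.
D_c = (k_1/k_2) L₀ e^(−k_1 t_c) = (0.346/1.86) × 33.3 × e^(−0.346×0.6828) = 0.1860 × 33.3 × 0.7896 = 4.891 mg/L.
Minimum DO = C_s − D_c = 8.05 − 4.891 = 3.159 mg/L.
x_c = v t_c = 0.928 m/s × 0.6828 d × 86400 s/d = 54740 m ≈ 54.7 km.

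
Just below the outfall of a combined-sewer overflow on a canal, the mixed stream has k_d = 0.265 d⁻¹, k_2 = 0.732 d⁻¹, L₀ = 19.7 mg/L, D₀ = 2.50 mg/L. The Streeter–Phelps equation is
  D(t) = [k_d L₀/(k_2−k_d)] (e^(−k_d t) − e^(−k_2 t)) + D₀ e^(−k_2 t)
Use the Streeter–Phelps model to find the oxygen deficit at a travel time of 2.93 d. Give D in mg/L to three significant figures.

k_d L₀/(k_2−k_d) = 0.265×19.7/(0.732−0.265) = 5.221/0.4670 = 11.18 mg/L.
e^(−k_d t) = e^(−0.265×2.930) = 0.4600; e^(−k_2 t) = e^(−0.732×2.930) = 0.1171.
D = 11.18 × (0.4600 − 0.1171) + 2.50 × 0.1171 = 3.834 + 0.2927 = 4.126 mg/L.

D ≈ 4.13 mg/L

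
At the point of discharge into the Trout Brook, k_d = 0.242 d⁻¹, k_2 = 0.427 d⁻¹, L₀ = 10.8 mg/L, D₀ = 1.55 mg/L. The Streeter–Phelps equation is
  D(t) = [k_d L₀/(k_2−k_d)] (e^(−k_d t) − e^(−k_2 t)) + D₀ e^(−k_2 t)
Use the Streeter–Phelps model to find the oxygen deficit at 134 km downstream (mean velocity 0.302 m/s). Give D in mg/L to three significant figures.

D ≈ 2.67 mg/L

Travel time t = x/v = 134 km / (0.302 m/s) = 134000 m / 0.302 m/s = 443700 s = 5.136 d.
k_d L₀/(k_2−k_d) = 0.242×10.8/(0.427−0.242) = 2.614/0.1850 = 14.13 mg/L.
e^(−k_d t) = e^(−0.242×5.136) = 0.2886; e^(−k_2 t) = e^(−0.427×5.136) = 0.1116.
D = 14.13 × (0.2886 − 0.1116) + 1.55 × 0.1116 = 2.500 + 0.1730 = 2.673 mg/L.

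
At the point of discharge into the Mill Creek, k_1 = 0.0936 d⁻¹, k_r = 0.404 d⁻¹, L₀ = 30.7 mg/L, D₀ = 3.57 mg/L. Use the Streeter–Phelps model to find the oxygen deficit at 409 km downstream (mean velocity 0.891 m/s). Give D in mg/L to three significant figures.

D ≈ 4.97 mg/L

Travel time t = x/v = 409 km / (0.891 m/s) = 409000 m / 0.891 m/s = 459000 s = 5.313 d.
k_1 L₀/(k_r−k_1) = 0.0936×30.7/(0.404−0.0936) = 2.874/0.3104 = 9.257 mg/L.
e^(−k_1 t) = e^(−0.0936×5.313) = 0.6082; e^(−k_r t) = e^(−0.404×5.313) = 0.1169.
D = 9.257 × (0.6082 − 0.1169) + 3.57 × 0.1169 = 4.548 + 0.4173 = 4.965 mg/L.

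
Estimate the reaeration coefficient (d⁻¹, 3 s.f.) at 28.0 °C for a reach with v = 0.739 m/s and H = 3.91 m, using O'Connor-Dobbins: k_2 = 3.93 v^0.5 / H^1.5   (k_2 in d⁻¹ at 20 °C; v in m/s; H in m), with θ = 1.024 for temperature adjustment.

k_2(20) = 3.93 × 0.739^0.5 / 3.91^1.5 = 3.93 × 0.8597 / 7.732 = 0.4370 d⁻¹.
k_2(28.0) = 0.4370 × 1.024^(28.0−20) = 0.4370 × 1.209 = 0.5283 d⁻¹.

k_2 ≈ 0.528 d⁻¹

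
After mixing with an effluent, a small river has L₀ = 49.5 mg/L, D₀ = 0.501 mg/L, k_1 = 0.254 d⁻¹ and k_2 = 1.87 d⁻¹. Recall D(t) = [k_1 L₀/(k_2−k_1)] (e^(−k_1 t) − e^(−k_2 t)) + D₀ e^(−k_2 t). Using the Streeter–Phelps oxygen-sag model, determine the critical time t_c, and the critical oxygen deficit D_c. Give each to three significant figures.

With k_2/k_1 = 7.362 and 1 − D₀(k_2−k_1)/(k_1 L₀) = 0.9356,
t_c = ln(7.362 × 0.9356) / (1.87 − 0.254) = ln(6.888) / 1.616 = 1.930/1.616 = 1.194 d.
L(t_c) = L₀ e^(−k_1 t_c) = 49.5 × 0.7384 = 36.55 mg/L, and at the critical point k_2 D_c = k_1 L, so D_c = (0.254/1.87) × 36.55 = 4.964 mg/L.

t_c ≈ 1.19 d; D_c ≈ 4.96 mg/L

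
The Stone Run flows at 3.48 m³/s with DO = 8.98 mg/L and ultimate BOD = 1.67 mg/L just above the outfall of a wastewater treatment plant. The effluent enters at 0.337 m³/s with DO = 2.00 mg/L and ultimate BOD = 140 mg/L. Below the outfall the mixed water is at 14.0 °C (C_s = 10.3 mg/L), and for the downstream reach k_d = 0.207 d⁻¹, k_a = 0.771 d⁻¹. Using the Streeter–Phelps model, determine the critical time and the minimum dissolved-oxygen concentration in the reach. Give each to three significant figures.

t_c ≈ 1.48 d; minimum DO ≈ 7.56 mg/L

Mixed DO = (3.48×8.98 + 0.337×2.00)/(3.48+0.337) = 31.92/3.817 = 8.364 mg/L.
Mixed L₀ = (3.48×1.67 + 0.337×140)/(3.817) = 52.99/3.817 = 13.88 mg/L.
Initial deficit D₀ = C_s − DO₀ = 10.3 − 8.364 = 1.936 mg/L.
t_c = (1/0.5640) ln[(0.771/0.207)(1 − 1.936×0.5640/(0.207×13.88))] = 1.773 × ln(2.309) = 1.484 d.
D_c = (0.207/0.771) × 13.88 × e^(−0.207×1.484) = 0.2685 × 13.88 × 0.7355 = 2.742 mg/L.
Minimum DO = 10.3 − 2.742 = 7.558 mg/L.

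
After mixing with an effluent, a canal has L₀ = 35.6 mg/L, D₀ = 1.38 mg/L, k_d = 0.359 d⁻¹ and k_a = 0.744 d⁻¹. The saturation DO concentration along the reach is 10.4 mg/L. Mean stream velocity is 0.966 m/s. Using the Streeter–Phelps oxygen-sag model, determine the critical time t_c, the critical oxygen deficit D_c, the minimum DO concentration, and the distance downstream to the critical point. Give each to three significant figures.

At the critical point dD/dt = 0, so k_d L₀ e^(−k_d t) = k_a D. Substituting D(t) from the Streeter–Phelps equation and solving for t gives
t_c = ln[(k_a/k_d)(1 − D₀(k_a−k_d)/(k_d L₀))] / (k_a−k_d).
Here k_a−k_d = 0.3850 d⁻¹ and 1 − D₀(k_a−k_d)/(k_d L₀) = 1 − 1.38×0.3850/(0.359×35.6) = 0.9584, so
t_c = ln(2.072 × 0.9584) / 0.3850 = 0.6863 / 0.3850 = 1.782 d.
D_c = (k_d/k_a) L₀ e^(−k_d t_c) = (0.359/0.744) × 35.6 × e^(−0.359×1.782) = 0.4825 × 35.6 × 0.5273 = 9.059 mg/L.
Minimum DO = C_s − D_c = 10.4 − 9.059 = 1.341 mg/L.
x_c = v t_c = 0.966 m/s × 1.782 d × 86400 s/d = 148800 m ≈ 149 km.

t_c ≈ 1.78 d; D_c ≈ 9.06 mg/L; min DO ≈ 1.34 mg/L; x_c ≈ 149 km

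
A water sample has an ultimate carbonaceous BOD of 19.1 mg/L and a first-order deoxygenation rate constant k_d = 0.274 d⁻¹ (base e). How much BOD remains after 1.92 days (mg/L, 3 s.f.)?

L ≈ 11.3 mg/L

L_t = L₀ e^(−k_d t) = 19.1 × e^(−0.274×1.92) = 19.1 × 0.5909 = 11.29 mg/L.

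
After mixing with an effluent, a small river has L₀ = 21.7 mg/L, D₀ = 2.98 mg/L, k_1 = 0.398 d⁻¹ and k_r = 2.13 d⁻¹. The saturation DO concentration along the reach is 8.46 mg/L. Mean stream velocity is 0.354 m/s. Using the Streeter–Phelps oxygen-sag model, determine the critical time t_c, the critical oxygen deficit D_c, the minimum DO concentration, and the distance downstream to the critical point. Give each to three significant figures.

With k_r/k_1 = 5.352 and 1 − D₀(k_r−k_1)/(k_1 L₀) = 0.4024,
t_c = ln(5.352 × 0.4024) / (2.13 − 0.398) = ln(2.153) / 1.732 = 0.7671/1.732 = 0.4429 d.
D_c = (k_1/k_r) L₀ e^(−k_1 t_c) = (0.398/2.13) × 21.7 × e^(−0.398×0.4429) = 0.1869 × 21.7 × 0.8384 = 3.399 mg/L.
Minimum DO = C_s − D_c = 8.46 − 3.399 = 5.061 mg/L.
x_c = v t_c = 0.354 m/s × 0.4429 d × 86400 s/d = 13550 m ≈ 13.5 km.

t_c ≈ 0.443 d; D_c ≈ 3.40 mg/L; min DO ≈ 5.06 mg/L; x_c ≈ 13.5 km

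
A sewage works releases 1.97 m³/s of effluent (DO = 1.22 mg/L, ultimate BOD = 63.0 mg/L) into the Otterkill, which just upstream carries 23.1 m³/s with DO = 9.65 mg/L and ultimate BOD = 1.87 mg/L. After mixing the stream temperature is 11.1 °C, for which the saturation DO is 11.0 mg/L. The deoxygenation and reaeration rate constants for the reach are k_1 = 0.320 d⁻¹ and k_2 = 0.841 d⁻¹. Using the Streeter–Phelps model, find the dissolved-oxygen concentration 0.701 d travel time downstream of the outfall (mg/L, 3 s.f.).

DO ≈ 8.88 mg/L

Mixed DO = (23.1×9.65 + 1.97×1.22)/(23.1+1.97) = 225.3/25.07 = 8.988 mg/L.
Mixed L₀ = (23.1×1.87 + 1.97×63.0)/(25.07) = 167.3/25.07 = 6.674 mg/L.
Initial deficit D₀ = C_s − DO₀ = 11.0 − 8.988 = 2.012 mg/L.
D(0.701) = [0.320×6.674/(0.841−0.320)](e^(−0.320×0.701) − e^(−0.841×0.701)) + 2.012 e^(−0.841×0.701)
= 4.099 × (0.7991 − 0.5546) + 2.012 × 0.5546 = 2.118 mg/L.
DO = 11.0 − 2.118 = 8.882 mg/L.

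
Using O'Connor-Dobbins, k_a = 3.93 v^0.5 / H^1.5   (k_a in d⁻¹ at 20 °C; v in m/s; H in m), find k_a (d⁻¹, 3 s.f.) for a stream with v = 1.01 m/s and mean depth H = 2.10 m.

k_a = 3.93 × 1.01^0.5 / 2.10^1.5 = 3.93 × 1.005 / 3.043 = 1.298 d⁻¹.

k_a ≈ 1.30 d⁻¹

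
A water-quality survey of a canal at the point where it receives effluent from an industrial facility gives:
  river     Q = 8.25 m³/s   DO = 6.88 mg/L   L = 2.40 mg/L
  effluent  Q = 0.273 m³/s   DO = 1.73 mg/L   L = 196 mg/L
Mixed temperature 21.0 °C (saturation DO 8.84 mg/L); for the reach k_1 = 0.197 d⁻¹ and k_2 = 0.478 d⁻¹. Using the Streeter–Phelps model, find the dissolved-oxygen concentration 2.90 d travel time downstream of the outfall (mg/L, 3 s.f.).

DO ≈ 6.41 mg/L

Mixed DO = (8.25×6.88 + 0.273×1.73)/(8.25+0.273) = 57.23/8.523 = 6.715 mg/L.
Mixed L₀ = (8.25×2.40 + 0.273×196)/(8.523) = 73.31/8.523 = 8.601 mg/L.
Initial deficit D₀ = C_s − DO₀ = 8.84 − 6.715 = 2.125 mg/L.
D(2.90) = [0.197×8.601/(0.478−0.197)](e^(−0.197×2.90) − e^(−0.478×2.90)) + 2.125 e^(−0.478×2.90)
= 6.030 × (0.5648 − 0.2500) + 2.125 × 0.2500 = 2.429 mg/L.
DO = 8.84 − 2.429 = 6.411 mg/L.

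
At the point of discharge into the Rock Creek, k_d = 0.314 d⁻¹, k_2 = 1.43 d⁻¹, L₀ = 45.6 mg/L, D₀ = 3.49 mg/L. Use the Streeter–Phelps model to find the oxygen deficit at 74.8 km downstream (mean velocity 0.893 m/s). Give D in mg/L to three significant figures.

Travel time t = x/v = 74.8 km / (0.893 m/s) = 74800 m / 0.893 m/s = 83760 s = 0.9695 d.
k_d L₀/(k_2−k_d) = 0.314×45.6/(1.43−0.314) = 14.32/1.116 = 12.83 mg/L.
e^(−k_d t) = e^(−0.314×0.9695) = 0.7376; e^(−k_2 t) = e^(−1.43×0.9695) = 0.2500.
D = 12.83 × (0.7376 − 0.2500) + 3.49 × 0.2500 = 6.256 + 0.8725 = 7.128 mg/L.

D ≈ 7.13 mg/L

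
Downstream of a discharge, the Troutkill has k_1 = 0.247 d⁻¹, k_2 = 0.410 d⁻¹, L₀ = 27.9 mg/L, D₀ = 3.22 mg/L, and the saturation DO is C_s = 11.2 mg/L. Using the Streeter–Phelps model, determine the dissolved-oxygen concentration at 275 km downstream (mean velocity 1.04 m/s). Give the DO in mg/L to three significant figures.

Travel time t = x/v = 275 km / (1.04 m/s) = 275000 m / 1.04 m/s = 264400 s = 3.060 d.
k_1 L₀/(k_2−k_1) = 0.247×27.9/(0.410−0.247) = 6.891/0.1630 = 42.28 mg/L.
e^(−k_1 t) = e^(−0.247×3.060) = 0.4696; e^(−k_2 t) = e^(−0.410×3.060) = 0.2851.
D = 42.28 × (0.4696 − 0.2851) + 3.22 × 0.2851 = 7.798 + 0.9181 = 8.716 mg/L.
DO = C_s − D = 11.2 − 8.716 = 2.484 mg/L.

DO ≈ 2.48 mg/L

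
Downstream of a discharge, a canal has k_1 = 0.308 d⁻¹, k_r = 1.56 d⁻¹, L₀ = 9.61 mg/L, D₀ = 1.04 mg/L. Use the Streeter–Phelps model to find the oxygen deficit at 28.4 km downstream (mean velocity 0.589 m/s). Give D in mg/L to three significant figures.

Travel time t = x/v = 28.4 km / (0.589 m/s) = 28400 m / 0.589 m/s = 48220 s = 0.5581 d.
k_1 L₀/(k_r−k_1) = 0.308×9.61/(1.56−0.308) = 2.960/1.252 = 2.364 mg/L.
e^(−k_1 t) = e^(−0.308×0.5581) = 0.8421; e^(−k_r t) = e^(−1.56×0.5581) = 0.4187.
D = 2.364 × (0.8421 − 0.4187) + 1.04 × 0.4187 = 1.001 + 0.4355 = 1.436 mg/L.

D ≈ 1.44 mg/L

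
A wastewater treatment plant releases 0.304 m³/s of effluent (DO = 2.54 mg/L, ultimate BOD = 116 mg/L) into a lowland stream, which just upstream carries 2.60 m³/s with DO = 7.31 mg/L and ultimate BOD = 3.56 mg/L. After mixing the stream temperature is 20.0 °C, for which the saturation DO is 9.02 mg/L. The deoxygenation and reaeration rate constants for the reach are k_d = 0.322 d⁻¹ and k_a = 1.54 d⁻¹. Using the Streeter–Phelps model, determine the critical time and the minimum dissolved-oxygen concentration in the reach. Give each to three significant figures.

t_c ≈ 0.638 d; minimum DO ≈ 6.41 mg/L

Mixed DO = (2.60×7.31 + 0.304×2.54)/(2.60+0.304) = 19.78/2.904 = 6.811 mg/L.
Mixed L₀ = (2.60×3.56 + 0.304×116)/(2.904) = 44.52/2.904 = 15.33 mg/L.
Initial deficit D₀ = C_s − DO₀ = 9.02 − 6.811 = 2.209 mg/L.
t_c = (1/1.218) ln[(1.54/0.322)(1 − 2.209×1.218/(0.322×15.33))] = 0.8210 × ln(2.175) = 0.6381 d.
D_c = (0.322/1.54) × 15.33 × e^(−0.322×0.6381) = 0.2091 × 15.33 × 0.8143 = 2.610 mg/L.
Minimum DO = 9.02 − 2.610 = 6.410 mg/L.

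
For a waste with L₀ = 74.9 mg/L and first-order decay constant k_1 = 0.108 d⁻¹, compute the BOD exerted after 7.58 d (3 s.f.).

y ≈ 41.9 mg/L

y_t = L₀(1 − e^(−k_1 t)) = 74.9 × (1 − e^(−0.108×7.58))
= 74.9 × (1 − 0.4410) = 74.9 × 0.5590 = 41.87 mg/L.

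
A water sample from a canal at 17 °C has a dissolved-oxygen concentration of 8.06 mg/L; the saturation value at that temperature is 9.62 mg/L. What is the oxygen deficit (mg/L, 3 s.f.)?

D ≈ 1.56 mg/L

D = C_s − C = 9.62 − 8.06 = 1.56 mg/L.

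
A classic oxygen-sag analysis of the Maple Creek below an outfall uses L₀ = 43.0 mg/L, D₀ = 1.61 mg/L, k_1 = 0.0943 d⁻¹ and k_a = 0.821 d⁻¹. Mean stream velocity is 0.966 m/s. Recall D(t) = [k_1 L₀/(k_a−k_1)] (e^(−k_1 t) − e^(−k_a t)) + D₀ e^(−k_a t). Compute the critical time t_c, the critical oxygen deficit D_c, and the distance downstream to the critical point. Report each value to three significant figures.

t_c ≈ 2.51 d; D_c ≈ 3.90 mg/L; x_c ≈ 209 km

With k_a/k_1 = 8.706 and 1 − D₀(k_a−k_1)/(k_1 L₀) = 0.7115,
t_c = ln(8.706 × 0.7115) / (0.821 − 0.0943) = ln(6.194) / 0.7267 = 1.824/0.7267 = 2.509 d.
D_c = (k_1/k_a) L₀ e^(−k_1 t_c) = (0.0943/0.821) × 43.0 × e^(−0.0943×2.509) = 0.1149 × 43.0 × 0.7893 = 3.898 mg/L.
x_c = v t_c = 0.966 m/s × 2.509 d × 86400 s/d = 209400 m ≈ 209 km.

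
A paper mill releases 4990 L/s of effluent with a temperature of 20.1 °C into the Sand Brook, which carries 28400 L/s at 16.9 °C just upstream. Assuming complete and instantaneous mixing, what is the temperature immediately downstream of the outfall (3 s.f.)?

Flow-weighted mixing: C = (Q_r C_r + Q_w C_w)/(Q_r + Q_w)
= (28400×16.9 + 4990×20.1)/(28400 + 4990) = 580300/33390 = 17.38 °C.

17.4 °C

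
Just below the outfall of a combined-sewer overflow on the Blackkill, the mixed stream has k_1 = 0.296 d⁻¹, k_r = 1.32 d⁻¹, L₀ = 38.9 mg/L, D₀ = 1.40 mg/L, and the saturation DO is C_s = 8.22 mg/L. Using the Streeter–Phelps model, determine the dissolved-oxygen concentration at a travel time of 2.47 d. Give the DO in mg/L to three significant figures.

k_1 L₀/(k_r−k_1) = 0.296×38.9/(1.32−0.296) = 11.51/1.024 = 11.24 mg/L.
e^(−k_1 t) = e^(−0.296×2.470) = 0.4814; e^(−k_r t) = e^(−1.32×2.470) = 0.03837.
D = 11.24 × (0.4814 − 0.03837) + 1.40 × 0.03837 = 4.981 + 0.05372 = 5.035 mg/L.
DO = C_s − D = 8.22 − 5.035 = 3.185 mg/L.

DO ≈ 3.18 mg/L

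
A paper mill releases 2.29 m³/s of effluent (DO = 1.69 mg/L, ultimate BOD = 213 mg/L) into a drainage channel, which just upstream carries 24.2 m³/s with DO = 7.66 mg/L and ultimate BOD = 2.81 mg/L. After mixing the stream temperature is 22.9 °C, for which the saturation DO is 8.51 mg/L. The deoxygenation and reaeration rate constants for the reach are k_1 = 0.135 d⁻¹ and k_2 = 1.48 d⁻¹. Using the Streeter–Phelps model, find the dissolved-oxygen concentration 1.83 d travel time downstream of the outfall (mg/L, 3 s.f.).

DO ≈ 6.91 mg/L

Mixed DO = (24.2×7.66 + 2.29×1.69)/(24.2+2.29) = 189.2/26.49 = 7.144 mg/L.
Mixed L₀ = (24.2×2.81 + 2.29×213)/(26.49) = 555.8/26.49 = 20.98 mg/L.
Initial deficit D₀ = C_s − DO₀ = 8.51 − 7.144 = 1.366 mg/L.
D(1.83) = [0.135×20.98/(1.48−0.135)](e^(−0.135×1.83) − e^(−1.48×1.83)) + 1.366 e^(−1.48×1.83)
= 2.106 × (0.7811 − 0.06664) + 1.366 × 0.06664 = 1.596 mg/L.
DO = 8.51 − 1.596 = 6.914 mg/L.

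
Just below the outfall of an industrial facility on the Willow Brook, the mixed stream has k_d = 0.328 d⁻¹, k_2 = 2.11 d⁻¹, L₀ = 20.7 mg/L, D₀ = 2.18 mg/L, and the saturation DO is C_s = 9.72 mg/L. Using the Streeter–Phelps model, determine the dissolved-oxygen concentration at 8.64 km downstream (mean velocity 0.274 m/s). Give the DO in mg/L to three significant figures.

Travel time t = x/v = 8.64 km / (0.274 m/s) = 8640 m / 0.274 m/s = 31530 s = 0.3650 d.
k_d L₀/(k_2−k_d) = 0.328×20.7/(2.11−0.328) = 6.790/1.782 = 3.810 mg/L.
e^(−k_d t) = e^(−0.328×0.3650) = 0.8872; e^(−k_2 t) = e^(−2.11×0.3650) = 0.4630.
D = 3.810 × (0.8872 − 0.4630) + 2.18 × 0.4630 = 1.616 + 1.009 = 2.626 mg/L.
DO = C_s − D = 9.72 − 2.626 = 7.094 mg/L.

DO ≈ 7.09 mg/L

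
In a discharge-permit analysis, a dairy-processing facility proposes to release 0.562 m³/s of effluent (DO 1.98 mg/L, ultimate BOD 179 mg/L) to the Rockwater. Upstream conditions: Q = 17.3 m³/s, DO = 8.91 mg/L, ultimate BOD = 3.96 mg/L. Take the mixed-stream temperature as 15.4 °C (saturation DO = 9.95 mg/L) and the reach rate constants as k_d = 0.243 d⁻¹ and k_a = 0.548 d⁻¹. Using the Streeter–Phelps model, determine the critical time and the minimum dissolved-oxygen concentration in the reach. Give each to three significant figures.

t_c ≈ 2.07 d; minimum DO ≈ 7.41 mg/L

Mixed DO = (17.3×8.91 + 0.562×1.98)/(17.3+0.562) = 155.3/17.86 = 8.692 mg/L.
Mixed L₀ = (17.3×3.96 + 0.562×179)/(17.86) = 169.1/17.86 = 9.467 mg/L.
Initial deficit D₀ = C_s − DO₀ = 9.95 − 8.692 = 1.258 mg/L.
t_c = (1/0.3050) ln[(0.548/0.243)(1 − 1.258×0.3050/(0.243×9.467))] = 3.279 × ln(1.879) = 2.068 d.
D_c = (0.243/0.548) × 9.467 × e^(−0.243×2.068) = 0.4434 × 9.467 × 0.6050 = 2.540 mg/L.
Minimum DO = 9.95 − 2.540 = 7.410 mg/L.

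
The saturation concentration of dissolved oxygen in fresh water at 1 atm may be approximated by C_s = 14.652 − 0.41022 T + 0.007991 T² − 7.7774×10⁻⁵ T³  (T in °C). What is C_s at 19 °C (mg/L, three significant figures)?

C_s = 14.652 − 0.41022×19 + 0.007991×19² − 7.7774×10⁻⁵×19³ = 9.209 mg/L.

C_s ≈ 9.21 mg/L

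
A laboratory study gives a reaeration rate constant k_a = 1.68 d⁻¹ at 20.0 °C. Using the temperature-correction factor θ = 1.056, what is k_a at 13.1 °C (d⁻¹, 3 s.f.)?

k_a(T₂) = k_a(T₁) · θ^(T₂−T₁) = 1.68 × 1.056^(13.1−20.0)
= 1.68 × 1.056^-6.90 = 1.68 × 0.6866 = 1.154 d⁻¹.

k_a ≈ 1.15 d⁻¹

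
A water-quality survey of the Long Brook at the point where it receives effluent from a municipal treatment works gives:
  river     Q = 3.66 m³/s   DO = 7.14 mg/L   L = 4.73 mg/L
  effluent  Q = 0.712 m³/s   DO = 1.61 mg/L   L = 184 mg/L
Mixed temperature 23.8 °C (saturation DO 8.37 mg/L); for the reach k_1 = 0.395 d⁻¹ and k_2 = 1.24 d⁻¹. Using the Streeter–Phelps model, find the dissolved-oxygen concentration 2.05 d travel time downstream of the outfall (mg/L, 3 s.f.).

DO ≈ 2.39 mg/L

Mixed DO = (3.66×7.14 + 0.712×1.61)/(3.66+0.712) = 27.28/4.372 = 6.239 mg/L.
Mixed L₀ = (3.66×4.73 + 0.712×184)/(4.372) = 148.3/4.372 = 33.92 mg/L.
Initial deficit D₀ = C_s − DO₀ = 8.37 − 6.239 = 2.131 mg/L.
D(2.05) = [0.395×33.92/(1.24−0.395)](e^(−0.395×2.05) − e^(−1.24×2.05)) + 2.131 e^(−1.24×2.05)
= 15.86 × (0.4450 − 0.07871) + 2.131 × 0.07871 = 5.976 mg/L.
DO = 8.37 − 5.976 = 2.394 mg/L.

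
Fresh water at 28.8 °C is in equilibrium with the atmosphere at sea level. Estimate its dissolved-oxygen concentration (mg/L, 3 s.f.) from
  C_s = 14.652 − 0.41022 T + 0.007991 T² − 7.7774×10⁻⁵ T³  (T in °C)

C_s ≈ 7.61 mg/L

C_s = 14.652 − 0.41022×28.8 + 0.007991×28.8² − 7.7774×10⁻⁵×28.8³ = 7.608 mg/L.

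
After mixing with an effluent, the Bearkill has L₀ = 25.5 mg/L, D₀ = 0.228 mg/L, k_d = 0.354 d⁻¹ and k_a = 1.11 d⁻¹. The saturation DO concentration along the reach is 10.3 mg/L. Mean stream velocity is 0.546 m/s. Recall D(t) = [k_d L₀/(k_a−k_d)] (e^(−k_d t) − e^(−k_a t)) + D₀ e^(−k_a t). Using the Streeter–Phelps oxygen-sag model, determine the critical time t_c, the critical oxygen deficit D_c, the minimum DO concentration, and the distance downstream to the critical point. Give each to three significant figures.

t_c ≈ 1.49 d; D_c ≈ 4.81 mg/L; min DO ≈ 5.49 mg/L; x_c ≈ 70.1 km

With k_a/k_d = 3.136 and 1 − D₀(k_a−k_d)/(k_d L₀) = 0.9809,
t_c = ln(3.136 × 0.9809) / (1.11 − 0.354) = ln(3.076) / 0.7560 = 1.124/0.7560 = 1.486 d.
L(t_c) = L₀ e^(−k_d t_c) = 25.5 × 0.5909 = 15.07 mg/L, and at the critical point k_a D_c = k_d L, so D_c = (0.354/1.11) × 15.07 = 4.805 mg/L.
Minimum DO = C_s − D_c = 10.3 − 4.805 = 5.495 mg/L.
x_c = v t_c = 0.546 m/s × 1.486 d × 86400 s/d = 70110 m ≈ 70.1 km.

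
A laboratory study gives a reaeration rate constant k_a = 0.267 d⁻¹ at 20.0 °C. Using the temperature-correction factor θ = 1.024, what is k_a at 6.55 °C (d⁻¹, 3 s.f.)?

k_a ≈ 0.194 d⁻¹

k_a(T₂) = k_a(T₁) · θ^(T₂−T₁) = 0.267 × 1.024^(6.55−20.0)
= 0.267 × 1.024^-13.4 = 0.267 × 0.7269 = 0.1941 d⁻¹.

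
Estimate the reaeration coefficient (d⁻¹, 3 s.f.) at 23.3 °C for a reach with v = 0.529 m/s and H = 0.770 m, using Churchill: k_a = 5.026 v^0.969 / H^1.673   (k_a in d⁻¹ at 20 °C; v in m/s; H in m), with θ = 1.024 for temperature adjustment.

k_a ≈ 4.54 d⁻¹

k_a(20) = 5.026 × 0.529^0.969 / 0.770^1.673 = 5.026 × 0.5395 / 0.6458 = 4.199 d⁻¹.
k_a(23.3) = 4.199 × 1.024^(23.3−20) = 4.199 × 1.081 = 4.541 d⁻¹.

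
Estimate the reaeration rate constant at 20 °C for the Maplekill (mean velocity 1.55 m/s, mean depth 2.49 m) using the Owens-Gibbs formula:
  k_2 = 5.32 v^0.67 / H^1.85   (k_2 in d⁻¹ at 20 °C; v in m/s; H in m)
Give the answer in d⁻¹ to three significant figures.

k_2 = 5.32 × 1.55^0.67 / 2.49^1.85 = 5.32 × 1.341 / 5.407 = 1.320 d⁻¹.

k_2 ≈ 1.32 d⁻¹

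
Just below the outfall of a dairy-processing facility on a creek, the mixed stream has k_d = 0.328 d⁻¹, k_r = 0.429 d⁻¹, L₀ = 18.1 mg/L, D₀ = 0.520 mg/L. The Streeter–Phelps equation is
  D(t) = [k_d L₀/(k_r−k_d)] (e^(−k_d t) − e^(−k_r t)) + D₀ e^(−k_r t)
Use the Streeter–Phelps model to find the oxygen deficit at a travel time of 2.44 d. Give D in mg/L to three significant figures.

D ≈ 5.95 mg/L

k_d L₀/(k_r−k_d) = 0.328×18.1/(0.429−0.328) = 5.937/0.1010 = 58.78 mg/L.
e^(−k_d t) = e^(−0.328×2.440) = 0.4492; e^(−k_r t) = e^(−0.429×2.440) = 0.3511.
D = 58.78 × (0.4492 − 0.3511) + 0.520 × 0.3511 = 5.767 + 0.1826 = 5.950 mg/L.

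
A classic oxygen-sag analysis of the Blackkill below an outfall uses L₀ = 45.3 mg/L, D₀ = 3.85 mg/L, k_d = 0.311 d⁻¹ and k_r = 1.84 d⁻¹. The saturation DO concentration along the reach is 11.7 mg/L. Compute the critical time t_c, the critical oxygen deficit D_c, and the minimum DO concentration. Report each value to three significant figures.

At the critical point dD/dt = 0, so k_d L₀ e^(−k_d t) = k_r D. Substituting D(t) from the Streeter–Phelps equation and solving for t gives
t_c = ln[(k_r/k_d)(1 − D₀(k_r−k_d)/(k_d L₀))] / (k_r−k_d).
Here k_r−k_d = 1.529 d⁻¹ and 1 − D₀(k_r−k_d)/(k_d L₀) = 1 − 3.85×1.529/(0.311×45.3) = 0.5822, so
t_c = ln(5.916 × 0.5822) / 1.529 = 1.237 / 1.529 = 0.8088 d.
D_c = (k_d/k_r) L₀ e^(−k_d t_c) = (0.311/1.84) × 45.3 × e^(−0.311×0.8088) = 0.1690 × 45.3 × 0.7776 = 5.954 mg/L.
Minimum DO = C_s − D_c = 11.7 − 5.954 = 5.746 mg/L.

t_c ≈ 0.809 d; D_c ≈ 5.95 mg/L; min DO ≈ 5.75 mg/L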